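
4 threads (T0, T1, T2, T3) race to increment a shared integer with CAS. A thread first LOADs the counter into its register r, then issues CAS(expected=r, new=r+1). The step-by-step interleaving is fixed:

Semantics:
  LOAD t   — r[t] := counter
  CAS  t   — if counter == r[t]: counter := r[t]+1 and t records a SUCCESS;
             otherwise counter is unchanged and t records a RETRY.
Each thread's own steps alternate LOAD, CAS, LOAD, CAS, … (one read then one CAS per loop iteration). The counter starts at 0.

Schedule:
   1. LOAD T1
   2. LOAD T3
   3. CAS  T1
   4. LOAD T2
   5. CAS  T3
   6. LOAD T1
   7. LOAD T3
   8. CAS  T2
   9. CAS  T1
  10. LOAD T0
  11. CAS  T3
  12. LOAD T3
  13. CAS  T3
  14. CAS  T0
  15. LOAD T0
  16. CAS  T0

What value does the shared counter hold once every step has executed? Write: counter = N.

step 1: T1 LOAD ⇒ load; ctr=0 reg=0
step 2: T3 LOAD ⇒ load; ctr=0 reg=0
step 3: T1 CAS ⇒ ok; ctr=1 reg=0
step 4: T2 LOAD ⇒ load; ctr=1 reg=1
step 5: T3 CAS ⇒ retry; ctr=1 reg=0
step 6: T1 LOAD ⇒ load; ctr=1 reg=1
step 7: T3 LOAD ⇒ load; ctr=1 reg=1
step 8: T2 CAS ⇒ ok; ctr=2 reg=1
step 9: T1 CAS ⇒ retry; ctr=2 reg=1
step 10: T0 LOAD ⇒ load; ctr=2 reg=2
step 11: T3 CAS ⇒ retry; ctr=2 reg=1
step 12: T3 LOAD ⇒ load; ctr=2 reg=2
step 13: T3 CAS ⇒ ok; ctr=3 reg=2
step 14: T0 CAS ⇒ retry; ctr=3 reg=2
step 15: T0 LOAD ⇒ load; ctr=3 reg=3
step 16: T0 CAS ⇒ ok; ctr=4 reg=3

counter = 4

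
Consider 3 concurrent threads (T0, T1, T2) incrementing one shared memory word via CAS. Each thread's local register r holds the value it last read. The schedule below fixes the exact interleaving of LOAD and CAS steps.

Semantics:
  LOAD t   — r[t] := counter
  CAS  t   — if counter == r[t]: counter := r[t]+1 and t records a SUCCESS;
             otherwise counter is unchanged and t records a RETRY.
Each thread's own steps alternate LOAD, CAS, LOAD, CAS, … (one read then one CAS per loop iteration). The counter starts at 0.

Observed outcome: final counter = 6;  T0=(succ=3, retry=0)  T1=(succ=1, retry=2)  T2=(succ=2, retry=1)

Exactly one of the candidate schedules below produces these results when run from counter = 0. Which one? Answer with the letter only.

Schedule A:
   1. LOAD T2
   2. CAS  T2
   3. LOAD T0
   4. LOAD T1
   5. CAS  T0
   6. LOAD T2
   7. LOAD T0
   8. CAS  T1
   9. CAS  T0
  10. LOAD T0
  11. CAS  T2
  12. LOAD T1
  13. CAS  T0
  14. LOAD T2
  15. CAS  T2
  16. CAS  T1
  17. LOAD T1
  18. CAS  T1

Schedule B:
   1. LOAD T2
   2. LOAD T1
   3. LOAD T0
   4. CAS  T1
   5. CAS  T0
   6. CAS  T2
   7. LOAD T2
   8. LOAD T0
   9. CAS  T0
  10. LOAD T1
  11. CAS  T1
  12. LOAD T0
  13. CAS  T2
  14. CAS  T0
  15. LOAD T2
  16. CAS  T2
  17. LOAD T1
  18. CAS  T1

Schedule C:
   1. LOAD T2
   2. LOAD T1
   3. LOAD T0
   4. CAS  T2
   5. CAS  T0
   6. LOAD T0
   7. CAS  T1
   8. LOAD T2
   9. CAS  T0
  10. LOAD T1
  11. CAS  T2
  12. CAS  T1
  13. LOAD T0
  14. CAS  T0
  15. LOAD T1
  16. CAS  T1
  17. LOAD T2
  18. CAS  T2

Tracing schedule A:
step 1: T2 LOAD ⇒ load; ctr=0 reg=0
step 2: T2 CAS ⇒ ok; ctr=1 reg=0
step 3: T0 LOAD ⇒ load; ctr=1 reg=1
step 4: T1 LOAD ⇒ load; ctr=1 reg=1
step 5: T0 CAS ⇒ ok; ctr=2 reg=1
step 6: T2 LOAD ⇒ load; ctr=2 reg=2
step 7: T0 LOAD ⇒ load; ctr=2 reg=2
step 8: T1 CAS ⇒ retry; ctr=2 reg=1
step 9: T0 CAS ⇒ ok; ctr=3 reg=2
step 10: T0 LOAD ⇒ load; ctr=3 reg=3
step 11: T2 CAS ⇒ retry; ctr=3 reg=2
step 12: T1 LOAD ⇒ load; ctr=3 reg=3
step 13: T0 CAS ⇒ ok; ctr=4 reg=3
step 14: T2 LOAD ⇒ load; ctr=4 reg=4
step 15: T2 CAS ⇒ ok; ctr=5 reg=4
step 16: T1 CAS ⇒ retry; ctr=5 reg=3
step 17: T1 LOAD ⇒ load; ctr=5 reg=5
step 18: T1 CAS ⇒ ok; ctr=6 reg=5

A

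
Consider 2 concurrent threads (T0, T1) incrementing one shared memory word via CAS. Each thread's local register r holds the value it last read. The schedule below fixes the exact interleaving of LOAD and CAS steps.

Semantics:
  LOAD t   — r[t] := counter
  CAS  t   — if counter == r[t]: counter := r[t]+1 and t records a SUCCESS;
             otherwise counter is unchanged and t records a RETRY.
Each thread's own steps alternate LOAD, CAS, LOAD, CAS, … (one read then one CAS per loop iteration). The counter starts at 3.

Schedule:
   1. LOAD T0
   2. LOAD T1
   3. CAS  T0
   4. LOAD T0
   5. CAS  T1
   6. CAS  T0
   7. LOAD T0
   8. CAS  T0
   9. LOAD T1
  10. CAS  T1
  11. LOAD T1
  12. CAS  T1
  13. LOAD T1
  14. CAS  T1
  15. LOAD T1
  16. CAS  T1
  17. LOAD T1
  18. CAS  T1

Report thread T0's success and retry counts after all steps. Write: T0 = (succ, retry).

step 1: T0 LOAD ⇒ load; ctr=3 reg=3
step 2: T1 LOAD ⇒ load; ctr=3 reg=3
step 3: T0 CAS ⇒ ok; ctr=4 reg=3
step 4: T0 LOAD ⇒ load; ctr=4 reg=4
step 5: T1 CAS ⇒ retry; ctr=4 reg=3
step 6: T0 CAS ⇒ ok; ctr=5 reg=4
step 7: T0 LOAD ⇒ load; ctr=5 reg=5
step 8: T0 CAS ⇒ ok; ctr=6 reg=5
step 9: T1 LOAD ⇒ load; ctr=6 reg=6
step 10: T1 CAS ⇒ ok; ctr=7 reg=6
step 11: T1 LOAD ⇒ load; ctr=7 reg=7
step 12: T1 CAS ⇒ ok; ctr=8 reg=7
step 13: T1 LOAD ⇒ load; ctr=8 reg=8
step 14: T1 CAS ⇒ ok; ctr=9 reg=8
step 15: T1 LOAD ⇒ load; ctr=9 reg=9
step 16: T1 CAS ⇒ ok; ctr=10 reg=9
step 17: T1 LOAD ⇒ load; ctr=10 reg=10
step 18: T1 CAS ⇒ ok; ctr=11 reg=10

T0 = (3, 0)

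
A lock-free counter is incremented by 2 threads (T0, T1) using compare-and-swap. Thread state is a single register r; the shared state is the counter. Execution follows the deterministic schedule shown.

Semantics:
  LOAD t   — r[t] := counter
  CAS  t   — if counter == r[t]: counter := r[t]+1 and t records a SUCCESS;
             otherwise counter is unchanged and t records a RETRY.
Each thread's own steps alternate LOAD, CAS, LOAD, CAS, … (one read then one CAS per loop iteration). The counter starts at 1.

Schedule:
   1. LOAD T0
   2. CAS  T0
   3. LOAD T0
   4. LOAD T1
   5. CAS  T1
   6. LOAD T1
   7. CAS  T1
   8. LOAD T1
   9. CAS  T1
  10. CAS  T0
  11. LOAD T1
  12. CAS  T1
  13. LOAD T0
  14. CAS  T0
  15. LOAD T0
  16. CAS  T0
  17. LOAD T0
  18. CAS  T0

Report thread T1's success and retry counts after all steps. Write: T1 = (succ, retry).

T1 = (4, 0)

step 1: T0 LOAD ⇒ load; ctr=1 reg=1
step 2: T0 CAS ⇒ ok; ctr=2 reg=1
step 3: T0 LOAD ⇒ load; ctr=2 reg=2
step 4: T1 LOAD ⇒ load; ctr=2 reg=2
step 5: T1 CAS ⇒ ok; ctr=3 reg=2
step 6: T1 LOAD ⇒ load; ctr=3 reg=3
step 7: T1 CAS ⇒ ok; ctr=4 reg=3
step 8: T1 LOAD ⇒ load; ctr=4 reg=4
step 9: T1 CAS ⇒ ok; ctr=5 reg=4
step 10: T0 CAS ⇒ retry; ctr=5 reg=2
step 11: T1 LOAD ⇒ load; ctr=5 reg=5
step 12: T1 CAS ⇒ ok; ctr=6 reg=5
step 13: T0 LOAD ⇒ load; ctr=6 reg=6
step 14: T0 CAS ⇒ ok; ctr=7 reg=6
step 15: T0 LOAD ⇒ load; ctr=7 reg=7
step 16: T0 CAS ⇒ ok; ctr=8 reg=7
step 17: T0 LOAD ⇒ load; ctr=8 reg=8
step 18: T0 CAS ⇒ ok; ctr=9 reg=8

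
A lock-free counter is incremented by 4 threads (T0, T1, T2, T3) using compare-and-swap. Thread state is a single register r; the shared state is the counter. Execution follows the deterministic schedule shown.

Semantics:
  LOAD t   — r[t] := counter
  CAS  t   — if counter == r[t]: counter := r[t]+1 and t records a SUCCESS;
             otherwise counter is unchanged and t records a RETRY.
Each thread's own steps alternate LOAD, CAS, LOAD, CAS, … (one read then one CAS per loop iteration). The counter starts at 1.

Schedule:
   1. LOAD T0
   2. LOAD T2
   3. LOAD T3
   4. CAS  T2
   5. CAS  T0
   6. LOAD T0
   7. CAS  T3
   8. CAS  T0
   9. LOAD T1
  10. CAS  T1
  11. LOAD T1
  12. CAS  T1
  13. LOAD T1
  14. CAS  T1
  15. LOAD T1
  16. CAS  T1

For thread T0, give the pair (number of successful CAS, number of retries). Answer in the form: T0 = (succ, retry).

[1] T0.load  rd  (counter 1, T0.r 1)
[2] T2.load  rd  (counter 1, T2.r 1)
[3] T3.load  rd  (counter 1, T3.r 1)
[4] T2.cas  hit  (counter 2, T2.r 1)
[5] T0.cas  miss  (counter 2, T0.r 1)
[6] T0.load  rd  (counter 2, T0.r 2)
[7] T3.cas  miss  (counter 2, T3.r 1)
[8] T0.cas  hit  (counter 3, T0.r 2)
[9] T1.load  rd  (counter 3, T1.r 3)
[10] T1.cas  hit  (counter 4, T1.r 3)
[11] T1.load  rd  (counter 4, T1.r 4)
[12] T1.cas  hit  (counter 5, T1.r 4)
[13] T1.load  rd  (counter 5, T1.r 5)
[14] T1.cas  hit  (counter 6, T1.r 5)
[15] T1.load  rd  (counter 6, T1.r 6)
[16] T1.cas  hit  (counter 7, T1.r 6)

T0 = (1, 1)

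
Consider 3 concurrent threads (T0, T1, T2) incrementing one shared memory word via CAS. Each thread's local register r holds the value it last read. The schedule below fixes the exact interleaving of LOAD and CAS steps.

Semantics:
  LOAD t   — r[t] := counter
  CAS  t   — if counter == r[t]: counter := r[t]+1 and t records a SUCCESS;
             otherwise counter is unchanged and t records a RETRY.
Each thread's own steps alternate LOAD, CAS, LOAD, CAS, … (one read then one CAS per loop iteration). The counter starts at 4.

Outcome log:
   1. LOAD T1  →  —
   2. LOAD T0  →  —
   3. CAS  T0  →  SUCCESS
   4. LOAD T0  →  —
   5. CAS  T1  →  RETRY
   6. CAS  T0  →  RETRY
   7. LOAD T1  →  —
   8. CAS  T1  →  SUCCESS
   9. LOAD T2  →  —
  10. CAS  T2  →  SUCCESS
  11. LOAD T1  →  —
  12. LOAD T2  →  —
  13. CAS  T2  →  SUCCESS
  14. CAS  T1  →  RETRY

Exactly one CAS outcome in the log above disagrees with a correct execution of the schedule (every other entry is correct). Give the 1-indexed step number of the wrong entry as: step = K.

step = 6

Reference trace:
   1) LOAD T1:  M=4  r_T1=4
   2) LOAD T0:  M=4  r_T0=4
   3) CAS  T0:  M=5  r_T0=4 ✓
   4) LOAD T0:  M=5  r_T0=5
   5) CAS  T1:  M=5  r_T1=4 ✗
   6) CAS  T0:  M=6  r_T0=5 ✓
   7) LOAD T1:  M=6  r_T1=6
   8) CAS  T1:  M=7  r_T1=6 ✓
   9) LOAD T2:  M=7  r_T2=7
  10) CAS  T2:  M=8  r_T2=7 ✓
  11) LOAD T1:  M=8  r_T1=8
  12) LOAD T2:  M=8  r_T2=8
  13) CAS  T2:  M=9  r_T2=8 ✓
  14) CAS  T1:  M=9  r_T1=8 ✗
Flip is step 6.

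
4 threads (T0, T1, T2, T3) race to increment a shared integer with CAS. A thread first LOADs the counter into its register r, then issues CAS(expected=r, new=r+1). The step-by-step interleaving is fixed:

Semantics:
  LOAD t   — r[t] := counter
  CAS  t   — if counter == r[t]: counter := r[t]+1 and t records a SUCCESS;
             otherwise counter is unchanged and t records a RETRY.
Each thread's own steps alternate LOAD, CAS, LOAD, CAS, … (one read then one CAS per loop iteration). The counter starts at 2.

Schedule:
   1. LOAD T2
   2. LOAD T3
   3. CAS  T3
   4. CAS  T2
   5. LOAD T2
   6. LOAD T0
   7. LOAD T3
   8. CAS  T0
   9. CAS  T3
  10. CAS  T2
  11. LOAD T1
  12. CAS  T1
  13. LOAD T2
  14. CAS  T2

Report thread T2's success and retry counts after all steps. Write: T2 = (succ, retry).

#1 T2 reads 2
#2 T3 reads 2
#3 T3 CAS(2→3) writes; counter now 3
#4 T2 CAS(2→3) fails; counter now 3
#5 T2 reads 3
#6 T0 reads 3
#7 T3 reads 3
#8 T0 CAS(3→4) writes; counter now 4
#9 T3 CAS(3→4) fails; counter now 4
#10 T2 CAS(3→4) fails; counter now 4
#11 T1 reads 4
#12 T1 CAS(4→5) writes; counter now 5
#13 T2 reads 5
#14 T2 CAS(5→6) writes; counter now 6

T2 = (1, 2)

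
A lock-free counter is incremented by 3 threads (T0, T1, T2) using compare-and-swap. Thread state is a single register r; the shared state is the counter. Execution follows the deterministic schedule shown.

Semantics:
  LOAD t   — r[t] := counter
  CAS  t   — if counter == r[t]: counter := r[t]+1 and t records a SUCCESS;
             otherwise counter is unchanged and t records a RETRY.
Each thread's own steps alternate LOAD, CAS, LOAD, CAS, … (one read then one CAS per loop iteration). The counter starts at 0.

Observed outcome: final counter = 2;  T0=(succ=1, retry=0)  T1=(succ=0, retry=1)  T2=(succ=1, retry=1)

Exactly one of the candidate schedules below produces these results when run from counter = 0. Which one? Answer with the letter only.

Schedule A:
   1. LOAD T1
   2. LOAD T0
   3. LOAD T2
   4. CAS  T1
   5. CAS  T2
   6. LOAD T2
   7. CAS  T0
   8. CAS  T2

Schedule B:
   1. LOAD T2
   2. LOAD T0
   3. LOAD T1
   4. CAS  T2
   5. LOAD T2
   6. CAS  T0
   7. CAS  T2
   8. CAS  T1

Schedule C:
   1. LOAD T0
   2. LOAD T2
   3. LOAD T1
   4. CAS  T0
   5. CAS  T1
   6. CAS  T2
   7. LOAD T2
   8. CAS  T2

C

Run C:
#1 T0 reads 0
#2 T2 reads 0
#3 T1 reads 0
#4 T0 CAS(0→1) writes; counter now 1
#5 T1 CAS(0→1) fails; counter now 1
#6 T2 CAS(0→1) fails; counter now 1
#7 T2 reads 1
#8 T2 CAS(1→2) writes; counter now 2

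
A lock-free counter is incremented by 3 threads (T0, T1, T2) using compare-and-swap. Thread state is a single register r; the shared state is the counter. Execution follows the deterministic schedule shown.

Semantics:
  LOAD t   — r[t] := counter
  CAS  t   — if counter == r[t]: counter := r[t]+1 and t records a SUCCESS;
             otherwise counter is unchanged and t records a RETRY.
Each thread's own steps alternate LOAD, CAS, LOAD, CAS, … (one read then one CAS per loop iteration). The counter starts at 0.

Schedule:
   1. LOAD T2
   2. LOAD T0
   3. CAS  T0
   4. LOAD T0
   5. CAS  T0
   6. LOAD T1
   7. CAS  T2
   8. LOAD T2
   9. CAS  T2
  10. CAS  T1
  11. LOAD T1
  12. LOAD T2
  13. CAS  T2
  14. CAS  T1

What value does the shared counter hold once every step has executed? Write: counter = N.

#1 T2 reads 0
#2 T0 reads 0
#3 T0 CAS(0→1) writes; counter now 1
#4 T0 reads 1
#5 T0 CAS(1→2) writes; counter now 2
#6 T1 reads 2
#7 T2 CAS(0→1) fails; counter now 2
#8 T2 reads 2
#9 T2 CAS(2→3) writes; counter now 3
#10 T1 CAS(2→3) fails; counter now 3
#11 T1 reads 3
#12 T2 reads 3
#13 T2 CAS(3→4) writes; counter now 4
#14 T1 CAS(3→4) fails; counter now 4

counter = 4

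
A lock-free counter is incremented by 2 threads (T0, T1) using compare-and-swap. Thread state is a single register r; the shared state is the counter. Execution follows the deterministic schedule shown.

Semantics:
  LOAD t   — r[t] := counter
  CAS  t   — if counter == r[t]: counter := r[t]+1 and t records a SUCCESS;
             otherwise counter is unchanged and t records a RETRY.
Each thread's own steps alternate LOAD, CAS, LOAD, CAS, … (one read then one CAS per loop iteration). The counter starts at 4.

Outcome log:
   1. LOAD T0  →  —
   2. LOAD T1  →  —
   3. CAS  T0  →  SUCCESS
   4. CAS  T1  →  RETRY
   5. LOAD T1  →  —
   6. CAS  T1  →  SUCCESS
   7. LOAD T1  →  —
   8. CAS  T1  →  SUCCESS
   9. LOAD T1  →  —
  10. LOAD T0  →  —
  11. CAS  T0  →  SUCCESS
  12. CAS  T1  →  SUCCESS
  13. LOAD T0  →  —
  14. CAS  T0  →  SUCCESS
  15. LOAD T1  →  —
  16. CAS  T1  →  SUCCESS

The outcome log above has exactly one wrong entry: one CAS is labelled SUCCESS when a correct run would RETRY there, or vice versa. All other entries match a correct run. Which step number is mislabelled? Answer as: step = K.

step = 12

Re-executing:
step 1: T0 LOAD ⇒ load; ctr=4 reg=4
step 2: T1 LOAD ⇒ load; ctr=4 reg=4
step 3: T0 CAS ⇒ ok; ctr=5 reg=4
step 4: T1 CAS ⇒ retry; ctr=5 reg=4
step 5: T1 LOAD ⇒ load; ctr=5 reg=5
step 6: T1 CAS ⇒ ok; ctr=6 reg=5
step 7: T1 LOAD ⇒ load; ctr=6 reg=6
step 8: T1 CAS ⇒ ok; ctr=7 reg=6
step 9: T1 LOAD ⇒ load; ctr=7 reg=7
step 10: T0 LOAD ⇒ load; ctr=7 reg=7
step 11: T0 CAS ⇒ ok; ctr=8 reg=7
step 12: T1 CAS ⇒ retry; ctr=8 reg=7
step 13: T0 LOAD ⇒ load; ctr=8 reg=8
step 14: T0 CAS ⇒ ok; ctr=9 reg=8
step 15: T1 LOAD ⇒ load; ctr=9 reg=9
step 16: T1 CAS ⇒ ok; ctr=10 reg=9
Mismatch at 12.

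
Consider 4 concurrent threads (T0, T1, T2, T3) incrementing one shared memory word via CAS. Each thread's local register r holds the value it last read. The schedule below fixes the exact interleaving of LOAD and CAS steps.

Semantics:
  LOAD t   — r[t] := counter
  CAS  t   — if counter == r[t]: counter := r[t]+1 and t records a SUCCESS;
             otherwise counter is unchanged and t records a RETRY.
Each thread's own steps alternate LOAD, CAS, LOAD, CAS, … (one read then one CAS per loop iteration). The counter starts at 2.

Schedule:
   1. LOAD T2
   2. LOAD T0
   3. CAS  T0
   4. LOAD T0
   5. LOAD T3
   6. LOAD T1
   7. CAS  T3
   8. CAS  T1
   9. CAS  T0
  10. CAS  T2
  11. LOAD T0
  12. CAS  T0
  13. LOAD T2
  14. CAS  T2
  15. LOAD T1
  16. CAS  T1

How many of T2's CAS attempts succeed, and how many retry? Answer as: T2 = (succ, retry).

step 1: T2 LOAD ⇒ load; ctr=2 reg=2
step 2: T0 LOAD ⇒ load; ctr=2 reg=2
step 3: T0 CAS ⇒ ok; ctr=3 reg=2
step 4: T0 LOAD ⇒ load; ctr=3 reg=3
step 5: T3 LOAD ⇒ load; ctr=3 reg=3
step 6: T1 LOAD ⇒ load; ctr=3 reg=3
step 7: T3 CAS ⇒ ok; ctr=4 reg=3
step 8: T1 CAS ⇒ retry; ctr=4 reg=3
step 9: T0 CAS ⇒ retry; ctr=4 reg=3
step 10: T2 CAS ⇒ retry; ctr=4 reg=2
step 11: T0 LOAD ⇒ load; ctr=4 reg=4
step 12: T0 CAS ⇒ ok; ctr=5 reg=4
step 13: T2 LOAD ⇒ load; ctr=5 reg=5
step 14: T2 CAS ⇒ ok; ctr=6 reg=5
step 15: T1 LOAD ⇒ load; ctr=6 reg=6
step 16: T1 CAS ⇒ ok; ctr=7 reg=6

T2 = (1, 1)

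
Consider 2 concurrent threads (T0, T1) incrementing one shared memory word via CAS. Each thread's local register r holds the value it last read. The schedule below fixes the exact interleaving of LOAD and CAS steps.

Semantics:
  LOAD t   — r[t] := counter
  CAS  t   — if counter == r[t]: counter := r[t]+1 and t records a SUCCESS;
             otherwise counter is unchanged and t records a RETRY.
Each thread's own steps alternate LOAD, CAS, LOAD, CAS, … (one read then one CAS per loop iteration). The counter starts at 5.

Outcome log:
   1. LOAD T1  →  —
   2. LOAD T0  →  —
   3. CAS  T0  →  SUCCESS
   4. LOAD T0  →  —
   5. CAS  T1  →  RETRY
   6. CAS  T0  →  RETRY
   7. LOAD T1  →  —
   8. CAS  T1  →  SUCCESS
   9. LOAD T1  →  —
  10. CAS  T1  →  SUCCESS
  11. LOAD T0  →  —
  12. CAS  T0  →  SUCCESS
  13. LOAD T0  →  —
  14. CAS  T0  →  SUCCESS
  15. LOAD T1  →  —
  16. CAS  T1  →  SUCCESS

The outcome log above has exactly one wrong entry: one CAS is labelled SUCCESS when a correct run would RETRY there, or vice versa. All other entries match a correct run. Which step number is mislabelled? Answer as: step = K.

Correct run:
T1 LOAD — after: cnt=5, r=5 — load
T0 LOAD — after: cnt=5, r=5 — load
T0 CAS — after: cnt=6, r=5 — ok
T0 LOAD — after: cnt=6, r=6 — load
T1 CAS — after: cnt=6, r=5 — retry
T0 CAS — after: cnt=7, r=6 — ok
T1 LOAD — after: cnt=7, r=7 — load
T1 CAS — after: cnt=8, r=7 — ok
T1 LOAD — after: cnt=8, r=8 — load
T1 CAS — after: cnt=9, r=8 — ok
T0 LOAD — after: cnt=9, r=9 — load
T0 CAS — after: cnt=10, r=9 — ok
T0 LOAD — after: cnt=10, r=10 — load
T0 CAS — after: cnt=11, r=10 — ok
T1 LOAD — after: cnt=11, r=11 — load
T1 CAS — after: cnt=12, r=11 — ok
Log disagrees first at step 6.

step = 6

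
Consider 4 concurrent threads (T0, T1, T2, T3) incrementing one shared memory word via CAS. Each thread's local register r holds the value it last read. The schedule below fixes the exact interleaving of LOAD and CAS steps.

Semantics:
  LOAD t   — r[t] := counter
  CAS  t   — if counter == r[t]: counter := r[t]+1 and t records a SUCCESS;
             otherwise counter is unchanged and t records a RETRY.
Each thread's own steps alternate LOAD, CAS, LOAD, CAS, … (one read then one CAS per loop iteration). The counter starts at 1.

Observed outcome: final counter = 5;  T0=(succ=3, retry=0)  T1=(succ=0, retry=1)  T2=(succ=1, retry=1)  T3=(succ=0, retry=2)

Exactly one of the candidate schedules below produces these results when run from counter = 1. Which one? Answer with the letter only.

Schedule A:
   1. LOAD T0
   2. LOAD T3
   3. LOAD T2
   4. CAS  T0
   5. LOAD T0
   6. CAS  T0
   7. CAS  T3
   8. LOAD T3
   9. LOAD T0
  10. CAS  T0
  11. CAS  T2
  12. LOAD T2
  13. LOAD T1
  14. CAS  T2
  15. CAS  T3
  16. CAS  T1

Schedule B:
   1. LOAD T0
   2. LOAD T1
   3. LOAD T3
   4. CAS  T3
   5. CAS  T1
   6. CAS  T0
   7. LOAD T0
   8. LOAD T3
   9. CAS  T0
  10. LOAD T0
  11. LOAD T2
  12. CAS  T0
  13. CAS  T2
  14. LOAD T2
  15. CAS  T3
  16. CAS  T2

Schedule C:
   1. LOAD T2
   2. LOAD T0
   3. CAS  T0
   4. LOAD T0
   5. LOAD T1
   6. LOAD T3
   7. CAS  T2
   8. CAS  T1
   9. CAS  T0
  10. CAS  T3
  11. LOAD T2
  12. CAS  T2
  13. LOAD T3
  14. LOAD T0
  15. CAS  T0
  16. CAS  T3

Tracing schedule A:
   1) LOAD T0:  M=1  r_T0=1
   2) LOAD T3:  M=1  r_T3=1
   3) LOAD T2:  M=1  r_T2=1
   4) CAS  T0:  M=2  r_T0=1 ✓
   5) LOAD T0:  M=2  r_T0=2
   6) CAS  T0:  M=3  r_T0=2 ✓
   7) CAS  T3:  M=3  r_T3=1 ✗
   8) LOAD T3:  M=3  r_T3=3
   9) LOAD T0:  M=3  r_T0=3
  10) CAS  T0:  M=4  r_T0=3 ✓
  11) CAS  T2:  M=4  r_T2=1 ✗
  12) LOAD T2:  M=4  r_T2=4
  13) LOAD T1:  M=4  r_T1=4
  14) CAS  T2:  M=5  r_T2=4 ✓
  15) CAS  T3:  M=5  r_T3=3 ✗
  16) CAS  T1:  M=5  r_T1=4 ✗

A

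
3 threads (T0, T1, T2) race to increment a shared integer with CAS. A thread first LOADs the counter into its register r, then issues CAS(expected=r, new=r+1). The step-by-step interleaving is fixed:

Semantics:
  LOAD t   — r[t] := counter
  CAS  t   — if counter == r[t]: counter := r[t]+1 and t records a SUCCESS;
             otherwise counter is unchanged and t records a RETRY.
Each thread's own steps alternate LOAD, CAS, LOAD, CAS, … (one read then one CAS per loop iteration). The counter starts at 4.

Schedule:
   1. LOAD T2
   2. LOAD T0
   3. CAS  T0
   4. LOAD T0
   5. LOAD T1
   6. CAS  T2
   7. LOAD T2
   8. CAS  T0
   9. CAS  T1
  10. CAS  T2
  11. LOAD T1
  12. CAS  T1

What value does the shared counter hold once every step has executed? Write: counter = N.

T2 LOAD — after: cnt=4, r=4 — load
T0 LOAD — after: cnt=4, r=4 — load
T0 CAS — after: cnt=5, r=4 — ok
T0 LOAD — after: cnt=5, r=5 — load
T1 LOAD — after: cnt=5, r=5 — load
T2 CAS — after: cnt=5, r=4 — retry
T2 LOAD — after: cnt=5, r=5 — load
T0 CAS — after: cnt=6, r=5 — ok
T1 CAS — after: cnt=6, r=5 — retry
T2 CAS — after: cnt=6, r=5 — retry
T1 LOAD — after: cnt=6, r=6 — load
T1 CAS — after: cnt=7, r=6 — ok

counter = 7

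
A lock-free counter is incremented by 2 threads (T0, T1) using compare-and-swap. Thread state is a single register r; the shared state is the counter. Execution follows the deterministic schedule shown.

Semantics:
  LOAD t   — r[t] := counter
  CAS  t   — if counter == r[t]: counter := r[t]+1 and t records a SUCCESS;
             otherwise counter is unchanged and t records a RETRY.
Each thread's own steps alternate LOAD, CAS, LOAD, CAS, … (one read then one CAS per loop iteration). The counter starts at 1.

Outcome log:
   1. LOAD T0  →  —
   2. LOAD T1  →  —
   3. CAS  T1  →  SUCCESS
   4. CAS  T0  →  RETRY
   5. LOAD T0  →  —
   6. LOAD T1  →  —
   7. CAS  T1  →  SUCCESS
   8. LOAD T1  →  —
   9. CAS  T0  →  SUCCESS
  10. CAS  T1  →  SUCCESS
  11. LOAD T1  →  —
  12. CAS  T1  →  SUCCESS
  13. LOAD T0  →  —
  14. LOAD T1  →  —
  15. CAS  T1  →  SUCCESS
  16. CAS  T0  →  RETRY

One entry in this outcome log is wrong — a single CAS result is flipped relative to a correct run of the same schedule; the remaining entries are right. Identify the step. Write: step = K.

step = 9

Re-executing:
[1] T0.load  rd  (counter 1, T0.r 1)
[2] T1.load  rd  (counter 1, T1.r 1)
[3] T1.cas  hit  (counter 2, T1.r 1)
[4] T0.cas  miss  (counter 2, T0.r 1)
[5] T0.load  rd  (counter 2, T0.r 2)
[6] T1.load  rd  (counter 2, T1.r 2)
[7] T1.cas  hit  (counter 3, T1.r 2)
[8] T1.load  rd  (counter 3, T1.r 3)
[9] T0.cas  miss  (counter 3, T0.r 2)
[10] T1.cas  hit  (counter 4, T1.r 3)
[11] T1.load  rd  (counter 4, T1.r 4)
[12] T1.cas  hit  (counter 5, T1.r 4)
[13] T0.load  rd  (counter 5, T0.r 5)
[14] T1.load  rd  (counter 5, T1.r 5)
[15] T1.cas  hit  (counter 6, T1.r 5)
[16] T0.cas  miss  (counter 6, T0.r 5)
Log disagrees first at step 9.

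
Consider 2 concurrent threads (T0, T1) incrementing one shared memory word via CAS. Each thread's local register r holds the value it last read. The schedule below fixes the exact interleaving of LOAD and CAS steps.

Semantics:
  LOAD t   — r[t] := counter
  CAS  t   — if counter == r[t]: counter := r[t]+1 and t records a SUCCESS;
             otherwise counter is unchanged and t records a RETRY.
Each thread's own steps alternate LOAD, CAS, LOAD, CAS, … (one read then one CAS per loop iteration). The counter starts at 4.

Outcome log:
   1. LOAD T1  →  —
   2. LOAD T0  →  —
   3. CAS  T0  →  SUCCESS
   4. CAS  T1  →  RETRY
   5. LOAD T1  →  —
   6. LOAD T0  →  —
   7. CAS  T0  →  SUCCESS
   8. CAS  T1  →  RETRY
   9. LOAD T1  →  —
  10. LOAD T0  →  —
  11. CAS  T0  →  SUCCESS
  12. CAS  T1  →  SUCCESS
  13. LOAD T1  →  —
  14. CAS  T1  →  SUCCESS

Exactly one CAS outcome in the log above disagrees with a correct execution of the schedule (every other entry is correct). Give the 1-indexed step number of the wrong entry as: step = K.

Correct run:
T1 LOAD — after: cnt=4, r=4 — load
T0 LOAD — after: cnt=4, r=4 — load
T0 CAS — after: cnt=5, r=4 — ok
T1 CAS — after: cnt=5, r=4 — retry
T1 LOAD — after: cnt=5, r=5 — load
T0 LOAD — after: cnt=5, r=5 — load
T0 CAS — after: cnt=6, r=5 — ok
T1 CAS — after: cnt=6, r=5 — retry
T1 LOAD — after: cnt=6, r=6 — load
T0 LOAD — after: cnt=6, r=6 — load
T0 CAS — after: cnt=7, r=6 — ok
T1 CAS — after: cnt=7, r=6 — retry
T1 LOAD — after: cnt=7, r=7 — load
T1 CAS — after: cnt=8, r=7 — ok
Flip is step 12.

step = 12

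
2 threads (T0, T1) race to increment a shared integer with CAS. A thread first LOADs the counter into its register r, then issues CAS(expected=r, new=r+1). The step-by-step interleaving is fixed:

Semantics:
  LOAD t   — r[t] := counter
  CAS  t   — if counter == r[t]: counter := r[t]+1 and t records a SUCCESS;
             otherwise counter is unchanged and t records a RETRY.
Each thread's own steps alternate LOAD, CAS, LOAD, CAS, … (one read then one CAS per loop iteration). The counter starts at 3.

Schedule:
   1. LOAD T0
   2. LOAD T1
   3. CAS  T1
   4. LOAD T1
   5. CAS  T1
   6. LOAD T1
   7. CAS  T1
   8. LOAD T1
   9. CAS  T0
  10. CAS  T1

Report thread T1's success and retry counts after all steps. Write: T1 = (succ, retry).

T1 = (4, 0)

T0 LOAD — after: cnt=3, r=3 — load
T1 LOAD — after: cnt=3, r=3 — load
T1 CAS — after: cnt=4, r=3 — ok
T1 LOAD — after: cnt=4, r=4 — load
T1 CAS — after: cnt=5, r=4 — ok
T1 LOAD — after: cnt=5, r=5 — load
T1 CAS — after: cnt=6, r=5 — ok
T1 LOAD — after: cnt=6, r=6 — load
T0 CAS — after: cnt=6, r=3 — retry
T1 CAS — after: cnt=7, r=6 — ok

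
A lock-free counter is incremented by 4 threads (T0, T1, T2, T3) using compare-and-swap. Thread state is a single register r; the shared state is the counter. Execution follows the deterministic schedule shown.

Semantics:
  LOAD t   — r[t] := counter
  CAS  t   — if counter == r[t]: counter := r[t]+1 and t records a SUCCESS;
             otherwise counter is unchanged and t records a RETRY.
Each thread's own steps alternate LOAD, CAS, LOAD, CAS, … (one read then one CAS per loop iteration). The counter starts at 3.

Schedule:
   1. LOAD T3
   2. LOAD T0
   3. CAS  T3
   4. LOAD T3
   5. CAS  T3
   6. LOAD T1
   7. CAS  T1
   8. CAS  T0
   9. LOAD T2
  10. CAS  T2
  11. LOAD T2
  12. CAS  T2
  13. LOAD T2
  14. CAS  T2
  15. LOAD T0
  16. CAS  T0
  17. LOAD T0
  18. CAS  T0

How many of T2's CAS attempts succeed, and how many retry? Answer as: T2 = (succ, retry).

step 1: T3 LOAD ⇒ load; ctr=3 reg=3
step 2: T0 LOAD ⇒ load; ctr=3 reg=3
step 3: T3 CAS ⇒ ok; ctr=4 reg=3
step 4: T3 LOAD ⇒ load; ctr=4 reg=4
step 5: T3 CAS ⇒ ok; ctr=5 reg=4
step 6: T1 LOAD ⇒ load; ctr=5 reg=5
step 7: T1 CAS ⇒ ok; ctr=6 reg=5
step 8: T0 CAS ⇒ retry; ctr=6 reg=3
step 9: T2 LOAD ⇒ load; ctr=6 reg=6
step 10: T2 CAS ⇒ ok; ctr=7 reg=6
step 11: T2 LOAD ⇒ load; ctr=7 reg=7
step 12: T2 CAS ⇒ ok; ctr=8 reg=7
step 13: T2 LOAD ⇒ load; ctr=8 reg=8
step 14: T2 CAS ⇒ ok; ctr=9 reg=8
step 15: T0 LOAD ⇒ load; ctr=9 reg=9
step 16: T0 CAS ⇒ ok; ctr=10 reg=9
step 17: T0 LOAD ⇒ load; ctr=10 reg=10
step 18: T0 CAS ⇒ ok; ctr=11 reg=10

T2 = (3, 0)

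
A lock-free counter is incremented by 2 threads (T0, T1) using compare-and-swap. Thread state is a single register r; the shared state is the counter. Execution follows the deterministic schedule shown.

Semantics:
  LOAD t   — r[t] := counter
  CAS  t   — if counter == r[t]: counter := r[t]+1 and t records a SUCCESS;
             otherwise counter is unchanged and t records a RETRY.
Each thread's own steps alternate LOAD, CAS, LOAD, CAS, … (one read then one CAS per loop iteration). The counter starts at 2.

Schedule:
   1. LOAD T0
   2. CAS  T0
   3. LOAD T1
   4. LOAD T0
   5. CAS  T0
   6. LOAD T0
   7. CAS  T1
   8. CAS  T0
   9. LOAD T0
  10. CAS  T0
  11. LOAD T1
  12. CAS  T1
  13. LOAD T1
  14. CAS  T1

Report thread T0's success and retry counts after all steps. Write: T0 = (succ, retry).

1. LOAD T0 → mem=2 r[T0]=2 [LOAD]
2. CAS T0 → mem=3 r[T0]=2 [OK]
3. LOAD T1 → mem=3 r[T1]=3 [LOAD]
4. LOAD T0 → mem=3 r[T0]=3 [LOAD]
5. CAS T0 → mem=4 r[T0]=3 [OK]
6. LOAD T0 → mem=4 r[T0]=4 [LOAD]
7. CAS T1 → mem=4 r[T1]=3 [RETRY]
8. CAS T0 → mem=5 r[T0]=4 [OK]
9. LOAD T0 → mem=5 r[T0]=5 [LOAD]
10. CAS T0 → mem=6 r[T0]=5 [OK]
11. LOAD T1 → mem=6 r[T1]=6 [LOAD]
12. CAS T1 → mem=7 r[T1]=6 [OK]
13. LOAD T1 → mem=7 r[T1]=7 [LOAD]
14. CAS T1 → mem=8 r[T1]=7 [OK]

T0 = (4, 0)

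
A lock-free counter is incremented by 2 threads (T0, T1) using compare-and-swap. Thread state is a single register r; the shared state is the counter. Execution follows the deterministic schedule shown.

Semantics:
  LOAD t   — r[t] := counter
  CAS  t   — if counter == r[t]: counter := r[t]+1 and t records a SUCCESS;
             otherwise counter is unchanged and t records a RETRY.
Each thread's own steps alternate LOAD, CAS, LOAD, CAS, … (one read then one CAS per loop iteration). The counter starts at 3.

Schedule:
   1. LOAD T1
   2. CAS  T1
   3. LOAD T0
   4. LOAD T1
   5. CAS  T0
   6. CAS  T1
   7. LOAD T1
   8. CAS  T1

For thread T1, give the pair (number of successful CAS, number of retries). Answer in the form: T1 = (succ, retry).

T1 = (2, 1)

1. LOAD T1 → mem=3 r[T1]=3 [LOAD]
2. CAS T1 → mem=4 r[T1]=3 [OK]
3. LOAD T0 → mem=4 r[T0]=4 [LOAD]
4. LOAD T1 → mem=4 r[T1]=4 [LOAD]
5. CAS T0 → mem=5 r[T0]=4 [OK]
6. CAS T1 → mem=5 r[T1]=4 [RETRY]
7. LOAD T1 → mem=5 r[T1]=5 [LOAD]
8. CAS T1 → mem=6 r[T1]=5 [OK]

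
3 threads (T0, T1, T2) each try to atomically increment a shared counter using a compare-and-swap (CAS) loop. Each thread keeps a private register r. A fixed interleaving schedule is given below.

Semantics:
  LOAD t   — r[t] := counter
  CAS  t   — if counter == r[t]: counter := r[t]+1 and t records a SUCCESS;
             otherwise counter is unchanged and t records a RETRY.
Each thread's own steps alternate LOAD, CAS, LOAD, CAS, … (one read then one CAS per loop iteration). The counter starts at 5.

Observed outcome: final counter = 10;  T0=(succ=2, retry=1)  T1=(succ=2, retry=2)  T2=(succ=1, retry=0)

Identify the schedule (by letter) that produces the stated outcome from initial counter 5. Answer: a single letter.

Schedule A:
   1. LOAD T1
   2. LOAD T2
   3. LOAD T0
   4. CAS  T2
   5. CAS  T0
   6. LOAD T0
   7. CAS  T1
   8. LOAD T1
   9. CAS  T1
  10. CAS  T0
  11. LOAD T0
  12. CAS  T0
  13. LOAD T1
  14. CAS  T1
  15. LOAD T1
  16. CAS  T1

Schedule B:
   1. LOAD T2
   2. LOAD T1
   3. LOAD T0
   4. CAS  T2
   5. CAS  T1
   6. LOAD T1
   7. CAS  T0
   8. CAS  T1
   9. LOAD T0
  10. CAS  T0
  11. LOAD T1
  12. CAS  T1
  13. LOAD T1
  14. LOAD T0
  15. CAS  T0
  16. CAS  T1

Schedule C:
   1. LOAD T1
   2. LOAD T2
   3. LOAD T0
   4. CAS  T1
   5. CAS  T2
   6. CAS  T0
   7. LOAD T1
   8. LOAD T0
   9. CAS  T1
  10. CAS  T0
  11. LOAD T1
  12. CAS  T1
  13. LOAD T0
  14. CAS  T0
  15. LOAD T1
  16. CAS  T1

Run B:
1. LOAD T2 → mem=5 r[T2]=5 [LOAD]
2. LOAD T1 → mem=5 r[T1]=5 [LOAD]
3. LOAD T0 → mem=5 r[T0]=5 [LOAD]
4. CAS T2 → mem=6 r[T2]=5 [OK]
5. CAS T1 → mem=6 r[T1]=5 [RETRY]
6. LOAD T1 → mem=6 r[T1]=6 [LOAD]
7. CAS T0 → mem=6 r[T0]=5 [RETRY]
8. CAS T1 → mem=7 r[T1]=6 [OK]
9. LOAD T0 → mem=7 r[T0]=7 [LOAD]
10. CAS T0 → mem=8 r[T0]=7 [OK]
11. LOAD T1 → mem=8 r[T1]=8 [LOAD]
12. CAS T1 → mem=9 r[T1]=8 [OK]
13. LOAD T1 → mem=9 r[T1]=9 [LOAD]
14. LOAD T0 → mem=9 r[T0]=9 [LOAD]
15. CAS T0 → mem=10 r[T0]=9 [OK]
16. CAS T1 → mem=10 r[T1]=9 [RETRY]

B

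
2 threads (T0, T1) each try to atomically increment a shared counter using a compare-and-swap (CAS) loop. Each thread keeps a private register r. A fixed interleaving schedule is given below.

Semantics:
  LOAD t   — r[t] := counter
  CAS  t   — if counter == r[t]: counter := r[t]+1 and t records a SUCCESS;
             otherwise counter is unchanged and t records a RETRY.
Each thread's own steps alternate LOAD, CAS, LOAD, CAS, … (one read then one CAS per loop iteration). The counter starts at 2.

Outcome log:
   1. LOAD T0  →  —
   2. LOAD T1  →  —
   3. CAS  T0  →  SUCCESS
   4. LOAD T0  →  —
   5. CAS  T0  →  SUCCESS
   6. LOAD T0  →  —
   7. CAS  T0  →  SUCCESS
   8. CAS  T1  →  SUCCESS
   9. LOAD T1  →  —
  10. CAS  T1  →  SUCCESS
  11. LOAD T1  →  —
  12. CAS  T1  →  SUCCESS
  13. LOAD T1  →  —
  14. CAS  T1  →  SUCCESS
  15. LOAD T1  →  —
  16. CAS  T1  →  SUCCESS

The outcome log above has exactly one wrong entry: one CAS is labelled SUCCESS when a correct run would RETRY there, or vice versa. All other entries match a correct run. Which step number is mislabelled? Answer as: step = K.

Re-executing:
step 1: T0 LOAD ⇒ load; ctr=2 reg=2
step 2: T1 LOAD ⇒ load; ctr=2 reg=2
step 3: T0 CAS ⇒ ok; ctr=3 reg=2
step 4: T0 LOAD ⇒ load; ctr=3 reg=3
step 5: T0 CAS ⇒ ok; ctr=4 reg=3
step 6: T0 LOAD ⇒ load; ctr=4 reg=4
step 7: T0 CAS ⇒ ok; ctr=5 reg=4
step 8: T1 CAS ⇒ retry; ctr=5 reg=2
step 9: T1 LOAD ⇒ load; ctr=5 reg=5
step 10: T1 CAS ⇒ ok; ctr=6 reg=5
step 11: T1 LOAD ⇒ load; ctr=6 reg=6
step 12: T1 CAS ⇒ ok; ctr=7 reg=6
step 13: T1 LOAD ⇒ load; ctr=7 reg=7
step 14: T1 CAS ⇒ ok; ctr=8 reg=7
step 15: T1 LOAD ⇒ load; ctr=8 reg=8
step 16: T1 CAS ⇒ ok; ctr=9 reg=8
Mismatch at 8.

step = 8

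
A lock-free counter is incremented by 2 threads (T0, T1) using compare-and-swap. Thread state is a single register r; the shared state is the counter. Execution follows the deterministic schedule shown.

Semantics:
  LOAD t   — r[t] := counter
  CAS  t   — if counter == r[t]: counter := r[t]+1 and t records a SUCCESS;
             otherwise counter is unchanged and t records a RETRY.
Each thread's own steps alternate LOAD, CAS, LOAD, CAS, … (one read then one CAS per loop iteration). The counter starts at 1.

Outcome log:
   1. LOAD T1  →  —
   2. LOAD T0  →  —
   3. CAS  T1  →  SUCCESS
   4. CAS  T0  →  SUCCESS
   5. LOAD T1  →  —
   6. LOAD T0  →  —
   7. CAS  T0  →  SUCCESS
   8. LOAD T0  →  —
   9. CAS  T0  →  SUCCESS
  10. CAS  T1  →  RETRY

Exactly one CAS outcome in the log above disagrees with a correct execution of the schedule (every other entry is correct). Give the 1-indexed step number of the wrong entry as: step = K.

step = 4

Reference trace:
T1 LOAD — after: cnt=1, r=1 — load
T0 LOAD — after: cnt=1, r=1 — load
T1 CAS — after: cnt=2, r=1 — ok
T0 CAS — after: cnt=2, r=1 — retry
T1 LOAD — after: cnt=2, r=2 — load
T0 LOAD — after: cnt=2, r=2 — load
T0 CAS — after: cnt=3, r=2 — ok
T0 LOAD — after: cnt=3, r=3 — load
T0 CAS — after: cnt=4, r=3 — ok
T1 CAS — after: cnt=4, r=2 — retry
Mismatch at 4.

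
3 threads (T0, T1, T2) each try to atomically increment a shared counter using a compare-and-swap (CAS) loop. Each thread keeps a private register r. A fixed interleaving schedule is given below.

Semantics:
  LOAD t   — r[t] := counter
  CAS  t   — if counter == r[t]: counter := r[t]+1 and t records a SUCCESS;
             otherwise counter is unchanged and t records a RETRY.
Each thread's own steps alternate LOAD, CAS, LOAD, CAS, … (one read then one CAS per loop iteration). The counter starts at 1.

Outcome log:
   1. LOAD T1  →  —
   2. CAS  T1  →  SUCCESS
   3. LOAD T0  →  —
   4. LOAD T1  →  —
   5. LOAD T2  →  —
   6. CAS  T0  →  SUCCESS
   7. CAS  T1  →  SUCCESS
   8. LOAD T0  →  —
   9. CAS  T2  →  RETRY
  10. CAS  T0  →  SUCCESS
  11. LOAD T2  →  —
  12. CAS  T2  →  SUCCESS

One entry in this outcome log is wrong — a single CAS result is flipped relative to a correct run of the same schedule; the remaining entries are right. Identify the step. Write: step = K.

step = 7

Re-executing:
T1 LOAD — after: cnt=1, r=1 — load
T1 CAS — after: cnt=2, r=1 — ok
T0 LOAD — after: cnt=2, r=2 — load
T1 LOAD — after: cnt=2, r=2 — load
T2 LOAD — after: cnt=2, r=2 — load
T0 CAS — after: cnt=3, r=2 — ok
T1 CAS — after: cnt=3, r=2 — retry
T0 LOAD — after: cnt=3, r=3 — load
T2 CAS — after: cnt=3, r=2 — retry
T0 CAS — after: cnt=4, r=3 — ok
T2 LOAD — after: cnt=4, r=4 — load
T2 CAS — after: cnt=5, r=4 — ok
Flip is step 7.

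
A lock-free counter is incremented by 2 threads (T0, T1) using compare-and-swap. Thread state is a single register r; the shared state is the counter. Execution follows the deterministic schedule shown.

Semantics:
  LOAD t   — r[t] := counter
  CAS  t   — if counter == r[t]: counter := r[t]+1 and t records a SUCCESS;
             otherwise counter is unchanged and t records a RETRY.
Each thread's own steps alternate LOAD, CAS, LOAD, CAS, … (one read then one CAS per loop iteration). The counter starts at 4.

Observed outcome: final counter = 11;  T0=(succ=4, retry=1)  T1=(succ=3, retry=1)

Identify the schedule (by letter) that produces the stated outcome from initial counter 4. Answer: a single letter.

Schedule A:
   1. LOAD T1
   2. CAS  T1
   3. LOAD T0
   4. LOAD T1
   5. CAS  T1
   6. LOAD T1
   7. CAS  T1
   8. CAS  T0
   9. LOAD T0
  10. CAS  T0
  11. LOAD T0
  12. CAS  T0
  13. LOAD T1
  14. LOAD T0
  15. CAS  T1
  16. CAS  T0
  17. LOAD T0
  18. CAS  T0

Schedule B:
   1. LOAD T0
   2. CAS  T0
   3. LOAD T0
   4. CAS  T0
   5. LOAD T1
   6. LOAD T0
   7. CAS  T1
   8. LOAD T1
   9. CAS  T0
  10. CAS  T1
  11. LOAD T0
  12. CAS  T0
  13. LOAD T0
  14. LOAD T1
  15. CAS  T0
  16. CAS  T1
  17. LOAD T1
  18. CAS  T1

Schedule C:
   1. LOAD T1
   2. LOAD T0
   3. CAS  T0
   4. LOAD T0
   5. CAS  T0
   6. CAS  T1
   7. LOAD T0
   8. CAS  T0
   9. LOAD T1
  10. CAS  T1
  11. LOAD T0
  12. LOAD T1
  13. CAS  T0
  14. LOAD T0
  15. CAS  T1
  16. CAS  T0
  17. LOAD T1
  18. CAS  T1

B

Simulating candidate B:
#1 T0 reads 4
#2 T0 CAS(4→5) writes; counter now 5
#3 T0 reads 5
#4 T0 CAS(5→6) writes; counter now 6
#5 T1 reads 6
#6 T0 reads 6
#7 T1 CAS(6→7) writes; counter now 7
#8 T1 reads 7
#9 T0 CAS(6→7) fails; counter now 7
#10 T1 CAS(7→8) writes; counter now 8
#11 T0 reads 8
#12 T0 CAS(8→9) writes; counter now 9
#13 T0 reads 9
#14 T1 reads 9
#15 T0 CAS(9→10) writes; counter now 10
#16 T1 CAS(9→10) fails; counter now 10
#17 T1 reads 10
#18 T1 CAS(10→11) writes; counter now 11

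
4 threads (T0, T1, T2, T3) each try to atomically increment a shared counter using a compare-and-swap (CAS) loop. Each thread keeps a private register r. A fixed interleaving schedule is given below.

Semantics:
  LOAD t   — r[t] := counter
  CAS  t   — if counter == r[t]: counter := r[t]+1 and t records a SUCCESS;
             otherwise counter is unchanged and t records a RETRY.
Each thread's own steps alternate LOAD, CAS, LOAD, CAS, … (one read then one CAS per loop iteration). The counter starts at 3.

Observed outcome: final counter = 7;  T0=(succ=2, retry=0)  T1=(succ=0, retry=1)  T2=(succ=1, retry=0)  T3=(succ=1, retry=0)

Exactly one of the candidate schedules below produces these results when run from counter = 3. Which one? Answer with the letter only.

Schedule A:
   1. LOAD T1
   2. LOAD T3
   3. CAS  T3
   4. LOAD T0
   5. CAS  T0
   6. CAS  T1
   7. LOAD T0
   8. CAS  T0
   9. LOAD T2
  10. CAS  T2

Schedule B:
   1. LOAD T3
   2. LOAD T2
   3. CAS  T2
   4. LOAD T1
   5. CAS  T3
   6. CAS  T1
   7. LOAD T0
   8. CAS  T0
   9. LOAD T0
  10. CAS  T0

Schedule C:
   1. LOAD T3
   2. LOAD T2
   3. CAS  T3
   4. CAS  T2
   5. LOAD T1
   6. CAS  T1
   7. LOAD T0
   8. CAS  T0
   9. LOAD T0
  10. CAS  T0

Run A:
step 1: T1 LOAD ⇒ load; ctr=3 reg=3
step 2: T3 LOAD ⇒ load; ctr=3 reg=3
step 3: T3 CAS ⇒ ok; ctr=4 reg=3
step 4: T0 LOAD ⇒ load; ctr=4 reg=4
step 5: T0 CAS ⇒ ok; ctr=5 reg=4
step 6: T1 CAS ⇒ retry; ctr=5 reg=3
step 7: T0 LOAD ⇒ load; ctr=5 reg=5
step 8: T0 CAS ⇒ ok; ctr=6 reg=5
step 9: T2 LOAD ⇒ load; ctr=6 reg=6
step 10: T2 CAS ⇒ ok; ctr=7 reg=6

A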